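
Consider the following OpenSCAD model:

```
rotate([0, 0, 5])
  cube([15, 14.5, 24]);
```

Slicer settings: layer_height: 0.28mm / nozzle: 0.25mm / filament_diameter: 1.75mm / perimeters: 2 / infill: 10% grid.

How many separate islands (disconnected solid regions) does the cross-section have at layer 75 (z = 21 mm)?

At z = 21 mm: the cube (footprint 15×14.5) is included at this height; (rotated 5° about Z; rotation is an isometry so areas/perimeters/island counts are preserved). Overall, the cross-section is a single solid region. Island count = 1.

1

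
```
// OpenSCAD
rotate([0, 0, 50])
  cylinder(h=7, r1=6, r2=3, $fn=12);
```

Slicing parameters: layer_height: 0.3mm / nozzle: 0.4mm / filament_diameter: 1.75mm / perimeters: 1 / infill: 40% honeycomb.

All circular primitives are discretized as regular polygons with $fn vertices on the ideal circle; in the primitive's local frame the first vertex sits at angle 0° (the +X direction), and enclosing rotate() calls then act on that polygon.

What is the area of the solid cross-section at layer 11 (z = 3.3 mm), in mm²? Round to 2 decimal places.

At z = 3.3 mm: the cone (r1=6→r2=3) has section circumradius 4.586 here — a regular 12-gon (area = (12/2)·4.586²·sin(360°/12) = 63.09 mm²); (rotated 50° about Z; rotation is an isometry so areas/perimeters/island counts are preserved). Overall, the cross-section is a single solid region. Net area = 63.09 mm².

63.09 mm²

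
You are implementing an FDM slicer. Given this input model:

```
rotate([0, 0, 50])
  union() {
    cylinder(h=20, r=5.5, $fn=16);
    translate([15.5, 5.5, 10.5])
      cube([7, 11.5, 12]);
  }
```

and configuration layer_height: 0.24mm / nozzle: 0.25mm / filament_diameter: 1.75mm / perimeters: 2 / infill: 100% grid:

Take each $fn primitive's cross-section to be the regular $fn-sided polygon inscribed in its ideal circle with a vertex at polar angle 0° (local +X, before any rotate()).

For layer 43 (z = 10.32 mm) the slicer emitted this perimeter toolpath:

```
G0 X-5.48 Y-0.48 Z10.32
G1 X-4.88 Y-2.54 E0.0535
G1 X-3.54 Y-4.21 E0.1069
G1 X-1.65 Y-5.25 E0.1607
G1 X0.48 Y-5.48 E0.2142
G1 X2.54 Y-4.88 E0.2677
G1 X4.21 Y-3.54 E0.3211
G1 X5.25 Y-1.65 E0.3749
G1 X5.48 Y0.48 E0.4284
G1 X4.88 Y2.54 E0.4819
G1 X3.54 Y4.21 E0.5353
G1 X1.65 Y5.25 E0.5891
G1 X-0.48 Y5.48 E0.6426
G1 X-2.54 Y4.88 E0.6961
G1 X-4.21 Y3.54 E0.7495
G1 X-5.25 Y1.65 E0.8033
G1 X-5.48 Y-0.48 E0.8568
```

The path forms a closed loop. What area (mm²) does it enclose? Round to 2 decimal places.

Apply the shoelace formula to the sequence of (X, Y) vertices; enclosed area = 92.66 mm².

92.66 mm²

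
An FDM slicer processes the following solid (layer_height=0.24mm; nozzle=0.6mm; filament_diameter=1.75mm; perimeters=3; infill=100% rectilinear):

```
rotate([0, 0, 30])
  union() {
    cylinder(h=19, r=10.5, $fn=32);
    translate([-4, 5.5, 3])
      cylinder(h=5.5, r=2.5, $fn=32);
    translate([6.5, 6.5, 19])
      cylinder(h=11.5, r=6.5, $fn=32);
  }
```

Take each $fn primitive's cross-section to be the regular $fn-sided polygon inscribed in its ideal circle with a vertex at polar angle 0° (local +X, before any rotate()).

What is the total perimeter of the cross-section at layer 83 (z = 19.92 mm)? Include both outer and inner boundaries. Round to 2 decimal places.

40.78 mm

At z = 19.92 mm: the cylinder is not intersected at this z (z outside [0, 19]); the cylinder at (-4, 5.5) is absent (z outside [3, 8.5]); the r=6.5 cylinder at (6.5, 6.5) contributes a regular 32-gon of circumradius 6.5 (perimeter = 2·32·6.500·sin(180°/32) = 40.78 mm); Merging all regions: only the r=6.5 cylinder at (6.5, 6.5) is present, so the union is just that shape — boundary = 40.78 mm; (rotated 30° about Z; rotation is an isometry so areas/perimeters/island counts are preserved). Overall, the cross-section is a single solid region. Total boundary length (outer) = 40.78 mm.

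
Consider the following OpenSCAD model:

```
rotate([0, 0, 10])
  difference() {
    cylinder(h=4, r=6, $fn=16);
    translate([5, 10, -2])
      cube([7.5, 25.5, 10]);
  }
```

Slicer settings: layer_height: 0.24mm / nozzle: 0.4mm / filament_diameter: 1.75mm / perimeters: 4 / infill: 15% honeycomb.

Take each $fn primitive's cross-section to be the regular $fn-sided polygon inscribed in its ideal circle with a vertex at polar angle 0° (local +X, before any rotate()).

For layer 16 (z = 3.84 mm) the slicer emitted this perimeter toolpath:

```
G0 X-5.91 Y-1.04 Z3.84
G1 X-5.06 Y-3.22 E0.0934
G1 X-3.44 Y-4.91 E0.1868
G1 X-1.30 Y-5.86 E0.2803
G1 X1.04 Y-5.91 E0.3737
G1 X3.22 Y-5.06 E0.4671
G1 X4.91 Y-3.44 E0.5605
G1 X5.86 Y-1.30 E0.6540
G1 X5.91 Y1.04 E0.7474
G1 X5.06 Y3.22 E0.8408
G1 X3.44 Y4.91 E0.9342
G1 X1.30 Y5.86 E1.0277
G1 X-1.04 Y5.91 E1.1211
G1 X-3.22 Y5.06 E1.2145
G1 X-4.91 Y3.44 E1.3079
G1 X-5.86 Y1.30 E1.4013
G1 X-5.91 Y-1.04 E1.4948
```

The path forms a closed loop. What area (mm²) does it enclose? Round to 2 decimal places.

110.18 mm²

Apply the shoelace formula to the sequence of (X, Y) vertices; enclosed area = 110.18 mm².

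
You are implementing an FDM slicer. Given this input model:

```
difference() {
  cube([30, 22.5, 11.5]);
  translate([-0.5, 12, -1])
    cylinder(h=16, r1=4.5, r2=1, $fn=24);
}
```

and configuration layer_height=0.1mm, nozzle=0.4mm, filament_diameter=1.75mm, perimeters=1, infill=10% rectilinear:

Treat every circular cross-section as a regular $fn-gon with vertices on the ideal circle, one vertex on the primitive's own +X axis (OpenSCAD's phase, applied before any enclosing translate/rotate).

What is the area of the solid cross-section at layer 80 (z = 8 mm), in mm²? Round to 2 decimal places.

At z = 8 mm: the cube (footprint 30×22.5) is included at this height (area 675.00 mm²); the cone at (-0.5, 12) (r1=4.5→r2=1) has section circumradius 2.531 here — a regular 24-gon (area = (24/2)·2.531²·sin(360°/24) = 19.90 mm²); Subtracting the remaining from the first: starting from the 30×22.5 cube (675.00 mm²), the cone at (-0.5, 12) partially overlaps it — only the 7.45 mm² overlap (of its 19.90 mm²) is removed, clipping the outline — area = 667.55 mm². Overall, the cross-section is a single solid region. Net area = 667.55 mm².

667.55 mm²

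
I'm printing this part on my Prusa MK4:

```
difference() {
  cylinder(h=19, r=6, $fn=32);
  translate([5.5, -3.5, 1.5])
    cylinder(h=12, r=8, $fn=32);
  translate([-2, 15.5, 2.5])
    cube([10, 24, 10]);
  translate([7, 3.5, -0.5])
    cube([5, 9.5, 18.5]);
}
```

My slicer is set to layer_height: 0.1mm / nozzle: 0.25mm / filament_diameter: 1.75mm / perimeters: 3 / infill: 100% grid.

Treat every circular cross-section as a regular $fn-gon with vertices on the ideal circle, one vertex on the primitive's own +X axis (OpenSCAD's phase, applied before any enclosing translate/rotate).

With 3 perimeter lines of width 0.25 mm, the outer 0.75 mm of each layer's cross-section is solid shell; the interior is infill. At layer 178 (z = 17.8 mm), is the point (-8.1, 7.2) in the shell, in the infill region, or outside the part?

At z = 17.8 mm: the cylinder: section is a regular 32-gon, circumradius r=6; the cylinder at (5.5, -3.5) is absent (z outside [1.5, 13.5]); the cube at (-2, 15.5) is not intersected at this z (z outside [2.5, 12.5]); the cube at (7, 3.5) (footprint 5×9.5) is included at this height; Taking the first minus the rest: starting from the r=6 cylinder, the 5×9.5 cube at (7, 3.5) misses the remaining region (no effect) — 1 connected region. Overall, the cross-section is a single solid region. The nearest boundary edge runs (-4.99, 3.33)→(-4.24, 4.24); distance from the point to it = 4.86 mm. The point is not inside any of the regions above, so it lies outside the cross-section (4.86 mm from the nearest boundary).

outside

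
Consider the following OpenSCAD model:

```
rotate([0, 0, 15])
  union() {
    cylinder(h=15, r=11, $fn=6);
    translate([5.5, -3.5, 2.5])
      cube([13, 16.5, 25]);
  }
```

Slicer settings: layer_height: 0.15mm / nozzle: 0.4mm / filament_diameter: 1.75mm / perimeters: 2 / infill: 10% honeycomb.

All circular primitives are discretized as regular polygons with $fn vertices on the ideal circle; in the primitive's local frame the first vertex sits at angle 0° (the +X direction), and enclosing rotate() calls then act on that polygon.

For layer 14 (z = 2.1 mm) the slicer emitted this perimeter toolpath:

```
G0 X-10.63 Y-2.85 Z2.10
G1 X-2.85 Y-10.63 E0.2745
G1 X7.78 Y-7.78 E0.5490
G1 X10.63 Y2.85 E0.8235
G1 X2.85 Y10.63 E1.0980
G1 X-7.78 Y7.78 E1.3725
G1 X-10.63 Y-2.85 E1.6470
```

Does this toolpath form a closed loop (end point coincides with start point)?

Start point (G0): (-10.63, -2.85). End point (last G1): the path returns to the start — closed.

yes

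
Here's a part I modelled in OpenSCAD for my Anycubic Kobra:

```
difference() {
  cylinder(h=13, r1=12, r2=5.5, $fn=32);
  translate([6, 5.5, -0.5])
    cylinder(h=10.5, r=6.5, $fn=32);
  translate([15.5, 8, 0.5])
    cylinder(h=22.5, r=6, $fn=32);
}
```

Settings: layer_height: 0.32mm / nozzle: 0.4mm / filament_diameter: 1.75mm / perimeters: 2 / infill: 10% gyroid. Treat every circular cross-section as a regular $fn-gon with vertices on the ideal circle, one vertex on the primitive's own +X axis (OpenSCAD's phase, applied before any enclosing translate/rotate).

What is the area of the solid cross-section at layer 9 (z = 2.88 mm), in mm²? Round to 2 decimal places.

260.40 mm²

At z = 2.88 mm: the cone: at t=0.222 of its height the radius interpolates to r₁+(r₂−r₁)t = 10.560, giving a regular 32-gon of that circumradius (area = (32/2)·10.560²·sin(360°/32) = 348.08 mm²); the cylinder at (6, 5.5): section is a regular 32-gon, circumradius r=6.5 (area = (32/2)·6.500²·sin(360°/32) = 131.88 mm²); the cylinder at (15.5, 8): section is a regular 32-gon, circumradius r=6 (area = (32/2)·6.000²·sin(360°/32) = 112.37 mm²); After the difference (first − rest): starting from the cone (348.08 mm²), the r=6.5 cylinder at (6, 5.5) partially overlaps it — only the 87.69 mm² overlap (of its 131.88 mm²) is removed, clipping the outline; the r=6 cylinder at (15.5, 8) misses the remaining region (no effect) — area = 260.40 mm². Overall, the cross-section is a single solid region. Net area = 260.40 mm².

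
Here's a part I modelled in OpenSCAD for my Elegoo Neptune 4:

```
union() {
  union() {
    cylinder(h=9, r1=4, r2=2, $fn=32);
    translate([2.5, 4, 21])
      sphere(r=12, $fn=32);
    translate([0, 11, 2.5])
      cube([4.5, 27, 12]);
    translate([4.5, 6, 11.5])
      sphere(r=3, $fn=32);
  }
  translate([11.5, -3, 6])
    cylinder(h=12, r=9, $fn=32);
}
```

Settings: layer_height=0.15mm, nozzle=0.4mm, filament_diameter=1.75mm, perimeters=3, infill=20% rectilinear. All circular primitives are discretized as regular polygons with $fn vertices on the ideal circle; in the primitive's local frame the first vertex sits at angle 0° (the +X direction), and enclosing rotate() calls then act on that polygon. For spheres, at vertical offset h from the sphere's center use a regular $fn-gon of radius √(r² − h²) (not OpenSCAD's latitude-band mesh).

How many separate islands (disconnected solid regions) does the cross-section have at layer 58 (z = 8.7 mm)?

4

At z = 8.7 mm: the cone: at t=0.967 of its height the radius interpolates to r₁+(r₂−r₁)t = 2.067, giving a regular 32-gon of that circumradius; the sphere at (2.5, 4) is absent (|z−center|=12.300 > r=12); the 4.5×27 cube at (0, 11) contributes its full rectangle; the sphere at (4.5, 6): section is a regular 32-gon, circumradius = √(r²−h²) = √(3²−2.8²) = 1.077; Combining (union): the 3 present regions are separate (no shared area or edge), so areas and boundary lengths simply add and each stays a separate island — 3 connected regions; the r=9 cylinder at (11.5, -3) gives a regular 32-gon of circumradius 9 (constant along its height); Taking the union: the 2 present regions are separate (no shared area or edge), so areas and boundary lengths simply add and each stays a separate island — 4 connected regions. Overall, the cross-section has 4 separate islands. Island count = 4.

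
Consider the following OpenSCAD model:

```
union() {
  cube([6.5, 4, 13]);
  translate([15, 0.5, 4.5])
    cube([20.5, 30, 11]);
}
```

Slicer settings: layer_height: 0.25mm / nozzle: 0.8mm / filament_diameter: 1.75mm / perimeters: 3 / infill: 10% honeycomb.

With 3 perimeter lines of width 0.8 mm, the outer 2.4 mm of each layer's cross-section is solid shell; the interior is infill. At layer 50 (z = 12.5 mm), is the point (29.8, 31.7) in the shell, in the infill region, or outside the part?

At z = 12.5 mm: the 6.5×4 cube contributes its full rectangle; the cube at (15, 0.5) (footprint 20.5×30) is included at this height; Combining (union): the 2 present regions are separate (no shared area or edge), so areas and boundary lengths simply add and each stays a separate island — 2 connected regions. Overall, the cross-section has 2 separate islands. The nearest boundary edge runs (15.00, 30.50)→(35.50, 30.50); distance from the point to it = 1.20 mm. The point is not inside any of the regions above, so it lies outside the cross-section (1.20 mm from the nearest boundary).

outside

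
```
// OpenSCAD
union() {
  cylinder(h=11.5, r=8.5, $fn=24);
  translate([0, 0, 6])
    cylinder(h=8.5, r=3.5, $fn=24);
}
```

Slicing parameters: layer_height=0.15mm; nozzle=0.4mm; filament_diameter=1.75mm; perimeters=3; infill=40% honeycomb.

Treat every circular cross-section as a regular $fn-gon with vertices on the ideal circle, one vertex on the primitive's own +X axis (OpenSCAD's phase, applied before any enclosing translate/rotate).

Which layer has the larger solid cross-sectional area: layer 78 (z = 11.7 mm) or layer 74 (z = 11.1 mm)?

Layer 78 (z = 11.7): the cylinder is absent (z outside [0, 11.5]); the r=3.5 cylinder contributes a regular 24-gon of circumradius 3.5 (area = (24/2)·3.500²·sin(360°/24) = 38.05 mm²); Taking the union: only the r=3.5 cylinder is present, so the union is just that shape — area = 38.05 mm². So its area = 38.05 mm². Layer 74 (z = 11.1): the cylinder: section is a regular 24-gon, circumradius r=8.5 (area = (24/2)·8.500²·sin(360°/24) = 224.40 mm²); the cylinder: section is a regular 24-gon, circumradius r=3.5 (area = (24/2)·3.500²·sin(360°/24) = 38.05 mm²); Merging all regions: the r=3.5 cylinder lies entirely inside the r=8.5 cylinder, so the union is just the r=8.5 cylinder — area = 224.40 mm². So its area = 224.40 mm². Layer 74 is larger (224.40 vs 38.05 mm²).

layer 74 (z = 11.1 mm)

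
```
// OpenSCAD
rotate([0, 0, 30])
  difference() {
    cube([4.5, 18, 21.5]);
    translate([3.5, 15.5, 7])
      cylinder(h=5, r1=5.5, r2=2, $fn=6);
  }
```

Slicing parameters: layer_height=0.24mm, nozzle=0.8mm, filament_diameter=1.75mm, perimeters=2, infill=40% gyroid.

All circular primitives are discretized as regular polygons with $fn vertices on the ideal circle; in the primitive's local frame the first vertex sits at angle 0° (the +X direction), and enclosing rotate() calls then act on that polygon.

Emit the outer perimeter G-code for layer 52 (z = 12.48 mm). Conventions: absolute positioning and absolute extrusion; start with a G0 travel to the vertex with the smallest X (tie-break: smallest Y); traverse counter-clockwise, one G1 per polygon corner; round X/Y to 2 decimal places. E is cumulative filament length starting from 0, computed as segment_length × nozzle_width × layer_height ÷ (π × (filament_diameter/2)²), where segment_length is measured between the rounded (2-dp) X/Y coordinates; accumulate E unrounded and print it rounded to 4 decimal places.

G0 X-9.00 Y15.59 Z12.48
G1 X0.00 Y0.00 E1.4369
G1 X3.90 Y2.25 E1.7964
G1 X-5.10 Y17.84 E3.2333
G1 X-9.00 Y15.59 E3.5927

At z = 12.48 mm: the cube is present — its section is the full 4.5×18 rectangle; the cone at (3.5, 15.5) does not reach this height (z outside [7, 12]); After the difference (first − rest): none of the subtracted shapes is present at this height, so the 4.5×18 cube is unchanged — 1 connected region; (rotated 30° about Z; rotation is an isometry so areas/perimeters/island counts are preserved). The outline is a single polygon with 4 vertices. Extrusion per mm of travel: 0.8 × 0.24 / (π × 0.875²) = 0.079824. Accumulating E over each segment gives final E = 3.5927.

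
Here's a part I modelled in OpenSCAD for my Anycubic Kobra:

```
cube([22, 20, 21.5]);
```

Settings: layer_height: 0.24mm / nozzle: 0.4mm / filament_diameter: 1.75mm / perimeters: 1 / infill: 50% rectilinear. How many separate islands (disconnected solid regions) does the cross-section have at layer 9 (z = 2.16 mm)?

1

At z = 2.16 mm: the cube is present — its section is the full 22×20 rectangle. Overall, the cross-section is a single solid region. Island count = 1.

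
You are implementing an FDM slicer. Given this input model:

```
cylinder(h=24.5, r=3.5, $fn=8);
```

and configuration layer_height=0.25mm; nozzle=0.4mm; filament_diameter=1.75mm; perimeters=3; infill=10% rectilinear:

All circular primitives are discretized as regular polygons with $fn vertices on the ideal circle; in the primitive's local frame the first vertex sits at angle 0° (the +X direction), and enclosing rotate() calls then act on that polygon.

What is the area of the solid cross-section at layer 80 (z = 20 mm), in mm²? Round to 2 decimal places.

At z = 20 mm: the cylinder: section is a regular 8-gon, circumradius r=3.5 (area = (8/2)·3.500²·sin(360°/8) = 34.65 mm²). Overall, the cross-section is a single solid region. Net area = 34.65 mm².

34.65 mm²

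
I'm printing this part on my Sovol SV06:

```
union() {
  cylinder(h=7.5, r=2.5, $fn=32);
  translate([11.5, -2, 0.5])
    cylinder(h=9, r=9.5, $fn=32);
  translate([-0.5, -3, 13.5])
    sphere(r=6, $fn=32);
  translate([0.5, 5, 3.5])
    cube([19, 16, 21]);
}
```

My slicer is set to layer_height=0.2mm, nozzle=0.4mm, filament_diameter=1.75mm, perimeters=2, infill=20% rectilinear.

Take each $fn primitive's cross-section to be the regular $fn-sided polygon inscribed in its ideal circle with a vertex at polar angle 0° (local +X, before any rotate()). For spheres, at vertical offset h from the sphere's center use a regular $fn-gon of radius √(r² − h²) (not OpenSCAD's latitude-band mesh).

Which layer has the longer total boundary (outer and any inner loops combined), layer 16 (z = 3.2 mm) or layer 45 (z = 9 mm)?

Layer 16 (z = 3.2): the r=2.5 cylinder contributes a regular 32-gon of circumradius 2.5 (perimeter = 2·32·2.500·sin(180°/32) = 15.68 mm); the r=9.5 cylinder at (11.5, -2) contributes a regular 32-gon of circumradius 9.5 (perimeter = 2·32·9.500·sin(180°/32) = 59.59 mm); the sphere at (-0.5, -3) is absent (|z−center|=10.300 > r=6); the cube at (0.5, 5) is absent (z outside [3.5, 24.5]); Taking the union: the regions partially overlap (shared area 0.40 mm²), so the edge portions inside another operand are dropped and the merged outline is re-measured after clipping — boundary = 71.08 mm. So its perimeter = 71.08 mm. Layer 45 (z = 9): the cylinder does not reach this height (z outside [0, 7.5]); the r=9.5 cylinder at (11.5, -2) gives a regular 32-gon of circumradius 9.5 (constant along its height) (perimeter = 2·32·9.500·sin(180°/32) = 59.59 mm); the r=6 sphere at (-0.5, -3) slices to a regular 32-gon of circumradius 3.969 (√(r²−h²) with h=4.5 from center) (perimeter = 2·32·3.969·sin(180°/32) = 24.90 mm); the 19×16 cube at (0.5, 5) contributes its full rectangle (perimeter 70.00 mm); Taking the union: the regions partially overlap (shared area 26.58 mm²), so the edge portions inside another operand are dropped and the merged outline is re-measured after clipping — boundary = 116.53 mm. So its perimeter = 116.53 mm. Layer 45 is larger (116.53 vs 71.08 mm).

layer 45 (z = 9 mm)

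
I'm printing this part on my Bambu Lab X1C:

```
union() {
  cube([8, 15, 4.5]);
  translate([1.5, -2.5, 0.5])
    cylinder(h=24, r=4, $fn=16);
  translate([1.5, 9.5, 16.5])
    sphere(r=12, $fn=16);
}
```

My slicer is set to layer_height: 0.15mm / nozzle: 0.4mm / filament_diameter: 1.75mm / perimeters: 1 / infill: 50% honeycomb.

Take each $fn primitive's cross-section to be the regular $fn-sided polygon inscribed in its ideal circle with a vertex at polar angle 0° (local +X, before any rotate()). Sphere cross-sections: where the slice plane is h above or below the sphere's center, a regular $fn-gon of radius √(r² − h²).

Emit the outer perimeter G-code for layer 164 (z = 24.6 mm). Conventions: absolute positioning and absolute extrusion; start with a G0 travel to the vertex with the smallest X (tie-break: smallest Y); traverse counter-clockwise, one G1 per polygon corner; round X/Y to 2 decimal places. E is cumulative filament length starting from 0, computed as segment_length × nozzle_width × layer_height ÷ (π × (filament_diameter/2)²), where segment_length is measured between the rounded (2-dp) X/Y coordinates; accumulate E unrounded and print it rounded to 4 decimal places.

At z = 24.6 mm: the cube does not reach this height (z outside [0, 4.5]); the cylinder at (1.5, -2.5) does not reach this height (z outside [0.5, 24.5]); the sphere at (1.5, 9.5): section is a regular 16-gon, circumradius = √(r²−h²) = √(12²−8.1²) = 8.854; Merging all regions: only the r=12 sphere at (1.5, 9.5) is present, so the union is just that shape — 1 connected region. The outline is a single polygon with 16 vertices. Extrusion per mm of travel: 0.4 × 0.15 / (π × 0.875²) = 0.024945. Accumulating E over each segment gives final E = 1.3787.

G0 X-7.35 Y9.50 Z24.60
G1 X-6.68 Y6.11 E0.0862
G1 X-4.76 Y3.24 E0.1723
G1 X-1.89 Y1.32 E0.2585
G1 X1.50 Y0.65 E0.3447
G1 X4.89 Y1.32 E0.4309
G1 X7.76 Y3.24 E0.5170
G1 X9.68 Y6.11 E0.6031
G1 X10.35 Y9.50 E0.6893
G1 X9.68 Y12.89 E0.7755
G1 X7.76 Y15.76 E0.8617
G1 X4.89 Y17.68 E0.9478
G1 X1.50 Y18.35 E1.0340
G1 X-1.89 Y17.68 E1.1202
G1 X-4.76 Y15.76 E1.2063
G1 X-6.68 Y12.89 E1.2925
G1 X-7.35 Y9.50 E1.3787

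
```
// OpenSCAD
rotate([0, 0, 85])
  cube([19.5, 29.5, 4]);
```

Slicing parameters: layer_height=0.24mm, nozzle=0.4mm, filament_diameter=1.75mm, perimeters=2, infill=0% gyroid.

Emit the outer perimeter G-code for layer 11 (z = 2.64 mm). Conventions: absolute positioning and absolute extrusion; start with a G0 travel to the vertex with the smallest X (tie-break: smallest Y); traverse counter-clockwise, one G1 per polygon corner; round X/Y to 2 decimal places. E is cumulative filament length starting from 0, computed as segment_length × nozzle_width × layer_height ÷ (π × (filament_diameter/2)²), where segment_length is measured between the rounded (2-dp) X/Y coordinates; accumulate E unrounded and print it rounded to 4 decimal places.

G0 X-29.39 Y2.57 Z2.64
G1 X0.00 Y0.00 E1.1775
G1 X1.70 Y19.43 E1.9560
G1 X-27.69 Y22.00 E3.1334
G1 X-29.39 Y2.57 E3.9119

At z = 2.64 mm: the cube (footprint 19.5×29.5) is included at this height; (rotated 85° about Z; rotation is an isometry so areas/perimeters/island counts are preserved). The outline is a single polygon with 4 vertices. Extrusion per mm of travel: 0.4 × 0.24 / (π × 0.875²) = 0.039912. Accumulating E over each segment gives final E = 3.9119.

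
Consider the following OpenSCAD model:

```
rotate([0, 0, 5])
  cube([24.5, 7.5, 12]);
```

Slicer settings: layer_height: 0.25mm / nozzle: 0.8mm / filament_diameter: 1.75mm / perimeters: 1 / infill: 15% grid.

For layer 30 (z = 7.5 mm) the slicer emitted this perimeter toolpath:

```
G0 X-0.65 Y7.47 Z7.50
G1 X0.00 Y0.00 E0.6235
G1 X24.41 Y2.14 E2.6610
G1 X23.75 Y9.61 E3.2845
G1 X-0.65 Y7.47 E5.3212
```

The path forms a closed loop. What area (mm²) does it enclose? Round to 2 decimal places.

Apply the shoelace formula to the sequence of (X, Y) vertices; enclosed area = 183.71 mm².

183.71 mm²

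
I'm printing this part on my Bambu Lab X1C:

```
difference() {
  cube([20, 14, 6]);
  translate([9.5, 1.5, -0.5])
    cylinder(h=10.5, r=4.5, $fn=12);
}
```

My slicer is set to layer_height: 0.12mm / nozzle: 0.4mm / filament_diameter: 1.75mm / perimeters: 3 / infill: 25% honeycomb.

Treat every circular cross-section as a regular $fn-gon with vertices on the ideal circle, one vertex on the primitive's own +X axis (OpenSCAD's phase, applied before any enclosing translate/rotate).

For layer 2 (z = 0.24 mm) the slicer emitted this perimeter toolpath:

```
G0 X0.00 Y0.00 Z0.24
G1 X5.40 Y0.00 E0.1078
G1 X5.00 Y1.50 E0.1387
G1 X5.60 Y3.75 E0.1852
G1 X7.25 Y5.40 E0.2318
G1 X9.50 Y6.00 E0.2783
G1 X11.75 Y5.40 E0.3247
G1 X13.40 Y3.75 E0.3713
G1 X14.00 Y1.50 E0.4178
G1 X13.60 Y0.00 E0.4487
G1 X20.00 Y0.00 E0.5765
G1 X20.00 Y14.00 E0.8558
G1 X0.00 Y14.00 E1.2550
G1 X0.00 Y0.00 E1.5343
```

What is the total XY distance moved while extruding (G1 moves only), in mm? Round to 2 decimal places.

76.89 mm

Sum the Euclidean lengths of each G1 segment: total = 76.89 mm.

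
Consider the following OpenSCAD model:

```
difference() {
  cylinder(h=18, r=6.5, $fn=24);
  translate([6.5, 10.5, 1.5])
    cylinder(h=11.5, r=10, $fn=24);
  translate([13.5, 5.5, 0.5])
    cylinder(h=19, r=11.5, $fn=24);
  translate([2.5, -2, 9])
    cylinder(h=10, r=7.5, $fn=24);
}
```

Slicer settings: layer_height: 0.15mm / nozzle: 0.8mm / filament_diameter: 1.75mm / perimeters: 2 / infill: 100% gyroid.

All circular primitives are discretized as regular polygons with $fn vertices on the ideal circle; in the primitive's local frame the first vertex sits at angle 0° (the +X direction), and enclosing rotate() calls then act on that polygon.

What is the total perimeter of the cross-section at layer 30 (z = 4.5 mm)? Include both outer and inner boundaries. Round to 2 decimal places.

37.47 mm

At z = 4.5 mm: the r=6.5 cylinder gives a regular 24-gon of circumradius 6.5 (constant along its height) (perimeter = 2·24·6.500·sin(180°/24) = 40.72 mm); the r=10 cylinder at (6.5, 10.5) contributes a regular 24-gon of circumradius 10 (perimeter = 2·24·10.000·sin(180°/24) = 62.65 mm); the r=11.5 cylinder at (13.5, 5.5) gives a regular 24-gon of circumradius 11.5 (constant along its height) (perimeter = 2·24·11.500·sin(180°/24) = 72.05 mm); the cylinder at (2.5, -2) is absent (z outside [9, 19]); Subtracting the remaining from the first: starting from the r=6.5 cylinder, the r=10 cylinder at (6.5, 10.5) partially overlaps it — only the 29.07 mm² overlap (of its 310.58 mm²) is removed, clipping the outline; the r=11.5 cylinder at (13.5, 5.5) partially overlaps it — only the 7.55 mm² overlap (of its 410.75 mm²) is removed, clipping the outline — boundary = 37.47 mm. Overall, the cross-section is a single solid region. Total boundary length (outer) = 37.47 mm.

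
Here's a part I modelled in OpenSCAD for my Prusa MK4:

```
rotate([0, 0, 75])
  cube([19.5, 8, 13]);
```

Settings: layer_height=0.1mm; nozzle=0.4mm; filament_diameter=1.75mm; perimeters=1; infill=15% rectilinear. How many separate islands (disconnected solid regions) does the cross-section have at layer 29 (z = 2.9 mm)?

1

At z = 2.9 mm: the cube is present — its section is the full 19.5×8 rectangle; (rotated 75° about Z; rotation is an isometry so areas/perimeters/island counts are preserved). Overall, the cross-section is a single solid region. Island count = 1.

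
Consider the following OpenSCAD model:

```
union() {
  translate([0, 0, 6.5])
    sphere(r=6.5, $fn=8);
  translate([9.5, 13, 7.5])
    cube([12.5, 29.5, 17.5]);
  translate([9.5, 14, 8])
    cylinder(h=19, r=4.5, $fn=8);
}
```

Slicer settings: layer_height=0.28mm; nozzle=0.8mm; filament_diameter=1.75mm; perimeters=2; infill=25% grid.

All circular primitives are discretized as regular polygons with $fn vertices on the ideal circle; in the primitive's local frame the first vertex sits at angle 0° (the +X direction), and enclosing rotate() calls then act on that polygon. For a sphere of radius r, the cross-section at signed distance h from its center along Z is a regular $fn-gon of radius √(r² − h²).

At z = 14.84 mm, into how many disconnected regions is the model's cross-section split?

1

At z = 14.84 mm: the sphere is absent (|z−center|=8.340 > r=6.5); the 12.5×29.5 cube at (9.5, 13) contributes its full rectangle; the r=4.5 cylinder at (9.5, 14) contributes a regular 8-gon of circumradius 4.5; Combining (union): the regions partially overlap (shared area 18.61 mm²), so overlapping operands fuse into one piece — 1 connected region. The result has 1 disconnected region.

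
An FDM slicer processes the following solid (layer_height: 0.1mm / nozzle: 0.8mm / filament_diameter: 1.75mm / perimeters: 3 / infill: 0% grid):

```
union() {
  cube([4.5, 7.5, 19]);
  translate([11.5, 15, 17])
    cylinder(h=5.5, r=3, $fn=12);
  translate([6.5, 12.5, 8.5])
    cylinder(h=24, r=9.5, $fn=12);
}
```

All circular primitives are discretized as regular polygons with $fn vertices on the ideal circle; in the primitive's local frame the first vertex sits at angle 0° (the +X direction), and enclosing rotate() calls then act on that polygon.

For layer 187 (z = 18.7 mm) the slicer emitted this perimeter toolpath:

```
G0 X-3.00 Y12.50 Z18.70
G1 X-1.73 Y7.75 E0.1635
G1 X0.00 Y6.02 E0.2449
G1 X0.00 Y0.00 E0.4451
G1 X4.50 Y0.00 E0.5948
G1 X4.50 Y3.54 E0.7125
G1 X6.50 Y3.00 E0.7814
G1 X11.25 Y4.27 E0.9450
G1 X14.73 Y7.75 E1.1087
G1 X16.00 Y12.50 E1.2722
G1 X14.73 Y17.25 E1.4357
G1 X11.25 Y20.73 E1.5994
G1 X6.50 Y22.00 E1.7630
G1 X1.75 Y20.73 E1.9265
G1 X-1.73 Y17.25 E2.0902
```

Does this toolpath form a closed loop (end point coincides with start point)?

no

Start point (G0): (-3.00, 12.50). End point (last G1): the path does not return to the start — open.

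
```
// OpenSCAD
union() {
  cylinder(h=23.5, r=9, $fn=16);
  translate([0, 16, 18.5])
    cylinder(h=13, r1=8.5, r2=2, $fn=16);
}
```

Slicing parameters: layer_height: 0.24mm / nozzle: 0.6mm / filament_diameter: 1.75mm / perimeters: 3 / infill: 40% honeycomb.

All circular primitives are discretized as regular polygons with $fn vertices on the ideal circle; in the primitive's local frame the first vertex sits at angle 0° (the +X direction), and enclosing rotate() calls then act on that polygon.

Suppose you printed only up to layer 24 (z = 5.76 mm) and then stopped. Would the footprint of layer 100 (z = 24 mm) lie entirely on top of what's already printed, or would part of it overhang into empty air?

part overhangs

Compare the two slices. At z = 5.76: the cylinder: section is a regular 16-gon, circumradius r=9 (area = (16/2)·9.000²·sin(360°/16) = 247.98 mm²); the cone at (0, 16) does not reach this height (z outside [18.5, 31.5]); Taking the union: only the r=9 cylinder is present, so the union is just that shape — area = 247.98 mm². At z = 24: the cylinder is absent (z outside [0, 23.5]); the cone at (0, 16) (r1=8.5→r2=2) has section circumradius 5.750 here — a regular 16-gon (area = (16/2)·5.750²·sin(360°/16) = 101.22 mm²); Combining (union): only the cone at (0, 16) is present, so the union is just that shape — area = 101.22 mm². Checking containment: at z = 24 the cross-section extends beyond the z = 5.76 cross-section by about 101.22 mm².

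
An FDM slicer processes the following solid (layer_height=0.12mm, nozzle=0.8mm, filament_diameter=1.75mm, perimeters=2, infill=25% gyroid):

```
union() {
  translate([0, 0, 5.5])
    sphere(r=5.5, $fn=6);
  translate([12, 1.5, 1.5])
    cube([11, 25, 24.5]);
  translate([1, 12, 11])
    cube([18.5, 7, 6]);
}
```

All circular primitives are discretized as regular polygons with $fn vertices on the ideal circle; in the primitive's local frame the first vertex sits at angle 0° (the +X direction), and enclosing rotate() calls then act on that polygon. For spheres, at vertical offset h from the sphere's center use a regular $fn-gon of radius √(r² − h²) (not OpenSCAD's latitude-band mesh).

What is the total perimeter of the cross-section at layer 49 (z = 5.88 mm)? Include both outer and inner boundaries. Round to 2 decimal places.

At z = 5.88 mm: the r=5.5 sphere slices to a regular 6-gon of circumradius 5.487 (√(r²−h²) with h=0.38 from center) (perimeter = 2·6·5.487·sin(180°/6) = 32.92 mm); the cube at (12, 1.5) is present — its section is the full 11×25 rectangle (perimeter 72.00 mm); the cube at (1, 12) is not intersected at this z (z outside [11, 17]); Taking the union: the 2 present regions are separate (no shared area or edge), so areas and boundary lengths simply add and each stays a separate island — boundary = 104.92 mm. Overall, the cross-section has 2 separate islands. Total boundary length (outer) = 104.92 mm.

104.92 mm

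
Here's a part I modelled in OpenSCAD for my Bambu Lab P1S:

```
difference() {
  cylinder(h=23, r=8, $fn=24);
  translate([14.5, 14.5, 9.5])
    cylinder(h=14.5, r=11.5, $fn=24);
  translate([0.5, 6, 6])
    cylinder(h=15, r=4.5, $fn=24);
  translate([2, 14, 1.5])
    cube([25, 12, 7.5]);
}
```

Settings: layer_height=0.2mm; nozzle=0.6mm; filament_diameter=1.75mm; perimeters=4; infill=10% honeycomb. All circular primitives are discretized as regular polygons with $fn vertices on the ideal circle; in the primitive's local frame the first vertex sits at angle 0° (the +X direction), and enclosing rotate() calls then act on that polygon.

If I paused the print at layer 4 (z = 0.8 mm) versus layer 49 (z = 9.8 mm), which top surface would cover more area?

Layer 4 (z = 0.8): the r=8 cylinder gives a regular 24-gon of circumradius 8 (constant along its height) (area = (24/2)·8.000²·sin(360°/24) = 198.77 mm²); the cylinder at (14.5, 14.5) is not intersected at this z (z outside [9.5, 24]); the cylinder at (0.5, 6) is not intersected at this z (z outside [6, 21]); the cube at (2, 14) is absent (z outside [1.5, 9]); Taking the first minus the rest: none of the subtracted shapes is present at this height, so the r=8 cylinder is unchanged — area = 198.77 mm². So its area = 198.77 mm². Layer 49 (z = 9.8): the r=8 cylinder contributes a regular 24-gon of circumradius 8 (area = (24/2)·8.000²·sin(360°/24) = 198.77 mm²); the r=11.5 cylinder at (14.5, 14.5) gives a regular 24-gon of circumradius 11.5 (constant along its height) (area = (24/2)·11.500²·sin(360°/24) = 410.75 mm²); the r=4.5 cylinder at (0.5, 6) contributes a regular 24-gon of circumradius 4.5 (area = (24/2)·4.500²·sin(360°/24) = 62.89 mm²); the cube at (2, 14) does not reach this height (z outside [1.5, 9]); Taking the first minus the rest: starting from the r=8 cylinder (198.77 mm²), the r=11.5 cylinder at (14.5, 14.5) misses the remaining region (no effect); the r=4.5 cylinder at (0.5, 6) partially overlaps it — only the 44.77 mm² overlap (of its 62.89 mm²) is removed, clipping the outline — area = 154.00 mm². So its area = 154.00 mm². Layer 4 is larger (198.77 vs 154.00 mm²).

layer 4 (z = 0.8 mm)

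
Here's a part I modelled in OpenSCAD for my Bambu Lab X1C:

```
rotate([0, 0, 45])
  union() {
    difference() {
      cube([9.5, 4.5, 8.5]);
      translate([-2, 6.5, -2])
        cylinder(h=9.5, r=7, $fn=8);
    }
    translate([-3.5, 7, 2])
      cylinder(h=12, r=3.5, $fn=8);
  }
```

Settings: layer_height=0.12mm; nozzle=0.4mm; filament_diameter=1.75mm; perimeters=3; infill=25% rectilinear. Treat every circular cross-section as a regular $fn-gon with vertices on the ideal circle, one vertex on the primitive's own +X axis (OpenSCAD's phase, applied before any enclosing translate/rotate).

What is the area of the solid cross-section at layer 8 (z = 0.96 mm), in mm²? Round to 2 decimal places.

At z = 0.96 mm: the cube (footprint 9.5×4.5) is included at this height (area 42.75 mm²); the r=7 cylinder at (-2, 6.5) contributes a regular 8-gon of circumradius 7 (area = (8/2)·7.000²·sin(360°/8) = 138.59 mm²); Taking the first minus the rest: starting from the 9.5×4.5 cube (42.75 mm²), the r=7 cylinder at (-2, 6.5) partially overlaps it — only the 12.31 mm² overlap (of its 138.59 mm²) is removed, clipping the outline — area = 30.44 mm²; the cylinder at (-3.5, 7) is absent (z outside [2, 14]); Merging all regions: only that combined region is present, so the union is just that shape — area = 30.44 mm²; (whole slice rotated 45° about Z — lengths, areas and connectivity unchanged). Overall, the cross-section is a single solid region. Net area = 30.44 mm².

30.44 mm²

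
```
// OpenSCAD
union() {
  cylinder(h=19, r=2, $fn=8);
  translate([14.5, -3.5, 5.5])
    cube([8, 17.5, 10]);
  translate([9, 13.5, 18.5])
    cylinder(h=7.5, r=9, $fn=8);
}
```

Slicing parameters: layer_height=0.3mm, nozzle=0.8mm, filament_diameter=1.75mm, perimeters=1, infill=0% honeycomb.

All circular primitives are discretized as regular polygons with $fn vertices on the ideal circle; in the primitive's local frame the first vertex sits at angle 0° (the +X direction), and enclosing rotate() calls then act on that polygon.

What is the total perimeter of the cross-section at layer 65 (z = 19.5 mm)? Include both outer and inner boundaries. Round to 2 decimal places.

55.11 mm

At z = 19.5 mm: the cylinder is absent (z outside [0, 19]); the cube at (14.5, -3.5) does not reach this height (z outside [5.5, 15.5]); the cylinder at (9, 13.5): section is a regular 8-gon, circumradius r=9 (perimeter = 2·8·9.000·sin(180°/8) = 55.11 mm); Combining (union): only the r=9 cylinder at (9, 13.5) is present, so the union is just that shape — boundary = 55.11 mm. Overall, the cross-section is a single solid region. Total boundary length (outer) = 55.11 mm.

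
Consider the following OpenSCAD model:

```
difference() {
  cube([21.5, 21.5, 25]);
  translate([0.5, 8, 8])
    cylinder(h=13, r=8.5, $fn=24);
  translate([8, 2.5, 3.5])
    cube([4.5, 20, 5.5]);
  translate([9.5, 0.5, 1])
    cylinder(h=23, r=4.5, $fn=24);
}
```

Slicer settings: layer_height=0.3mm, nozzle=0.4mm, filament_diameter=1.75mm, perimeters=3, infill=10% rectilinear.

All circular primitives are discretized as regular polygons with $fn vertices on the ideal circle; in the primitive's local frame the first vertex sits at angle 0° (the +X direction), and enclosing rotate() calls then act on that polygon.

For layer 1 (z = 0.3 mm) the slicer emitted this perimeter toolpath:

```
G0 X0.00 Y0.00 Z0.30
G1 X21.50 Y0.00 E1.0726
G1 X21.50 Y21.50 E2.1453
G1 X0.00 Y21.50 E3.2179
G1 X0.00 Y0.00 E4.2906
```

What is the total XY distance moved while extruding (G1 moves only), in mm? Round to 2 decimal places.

Sum the Euclidean lengths of each G1 segment: total = 86.00 mm.

86.00 mm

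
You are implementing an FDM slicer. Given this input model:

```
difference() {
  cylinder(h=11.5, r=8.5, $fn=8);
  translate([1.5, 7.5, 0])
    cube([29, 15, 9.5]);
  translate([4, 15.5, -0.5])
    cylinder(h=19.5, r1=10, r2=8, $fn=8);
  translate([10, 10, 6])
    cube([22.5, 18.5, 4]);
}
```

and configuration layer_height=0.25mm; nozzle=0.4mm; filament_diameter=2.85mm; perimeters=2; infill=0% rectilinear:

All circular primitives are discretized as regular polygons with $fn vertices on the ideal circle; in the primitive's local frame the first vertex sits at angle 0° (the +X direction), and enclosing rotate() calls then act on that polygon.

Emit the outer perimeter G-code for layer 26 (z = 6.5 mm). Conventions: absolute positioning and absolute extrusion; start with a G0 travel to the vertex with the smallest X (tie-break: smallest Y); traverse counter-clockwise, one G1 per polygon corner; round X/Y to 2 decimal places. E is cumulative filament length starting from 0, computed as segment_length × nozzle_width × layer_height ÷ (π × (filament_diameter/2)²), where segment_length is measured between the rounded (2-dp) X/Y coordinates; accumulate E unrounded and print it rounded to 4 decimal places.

G0 X-8.50 Y0.00 Z6.50
G1 X-6.01 Y-6.01 E0.1020
G1 X0.00 Y-8.50 E0.2040
G1 X6.01 Y-6.01 E0.3059
G1 X8.50 Y0.00 E0.4079
G1 X6.01 Y6.01 E0.5099
G1 X4.75 Y6.53 E0.5312
G1 X4.00 Y6.22 E0.5440
G1 X-0.75 Y8.19 E0.6246
G1 X-6.01 Y6.01 E0.7138
G1 X-8.50 Y0.00 E0.8158

At z = 6.5 mm: the cylinder: section is a regular 8-gon, circumradius r=8.5; the cube at (1.5, 7.5) is present — its section is the full 29×15 rectangle; the cone at (4, 15.5): at t=0.359 of its height the radius interpolates to r₁+(r₂−r₁)t = 9.282, giving a regular 8-gon of that circumradius; the cube at (10, 10) is present — its section is the full 22.5×18.5 rectangle; Subtracting the remaining from the first: starting from the r=8.5 cylinder, the 29×15 cube at (1.5, 7.5) partially overlaps it — only the 0.17 mm² overlap (of its 435.00 mm²) is removed, clipping the outline; the cone at (4, 15.5) partially overlaps it — only the 2.80 mm² overlap (of its 243.69 mm²) is removed, clipping the outline; the 22.5×18.5 cube at (10, 10) misses the remaining region (no effect) — 1 connected region. The outline is a single polygon with 10 vertices. Extrusion per mm of travel: 0.4 × 0.25 / (π × 1.425²) = 0.015675. Accumulating E over each segment gives final E = 0.8158.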